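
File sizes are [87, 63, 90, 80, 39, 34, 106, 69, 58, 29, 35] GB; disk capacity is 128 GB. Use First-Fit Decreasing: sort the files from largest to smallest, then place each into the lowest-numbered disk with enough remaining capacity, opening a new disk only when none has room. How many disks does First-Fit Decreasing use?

Sorted descending: 106, 90, 87, 80, 69, 63, 58, 39, 35, 34, 29.
disk 1: place 106 GB, 22 GB left
disk 2: place 90 GB, 38 GB left
disk 3: place 87 GB, 41 GB left
disk 4: place 80 GB, 48 GB left
disk 5: place 69 GB, 59 GB left
disk 6: place 63 GB, 65 GB left
disk 5: place 58 GB, 1 GB left
disk 3: place 39 GB, 2 GB left
disk 2: place 35 GB, 3 GB left
disk 4: place 34 GB, 14 GB left
disk 6: place 29 GB, 36 GB left

6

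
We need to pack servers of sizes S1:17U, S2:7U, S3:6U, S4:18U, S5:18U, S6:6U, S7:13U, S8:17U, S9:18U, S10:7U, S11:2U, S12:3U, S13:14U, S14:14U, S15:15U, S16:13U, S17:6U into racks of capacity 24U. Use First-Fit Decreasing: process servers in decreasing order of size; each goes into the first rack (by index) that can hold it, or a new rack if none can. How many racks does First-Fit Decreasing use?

10

Sorted descending: 18, 18, 18, 17, 17, 15, 14, 14, 13, 13, 7, 7, 6, 6, 6, 3, 2.
rack 1: place 18U, 6U left
rack 2: place 18U, 6U left
rack 3: place 18U, 6U left
rack 4: place 17U, 7U left
rack 5: place 17U, 7U left
rack 6: place 15U, 9U left
rack 7: place 14U, 10U left
rack 8: place 14U, 10U left
rack 9: place 13U, 11U left
rack 10: place 13U, 11U left
rack 4: place 7U, 0U left
rack 5: place 7U, 0U left
rack 1: place 6U, 0U left
rack 2: place 6U, 0U left
rack 3: place 6U, 0U left
rack 6: place 3U, 6U left
rack 6: place 2U, 4U left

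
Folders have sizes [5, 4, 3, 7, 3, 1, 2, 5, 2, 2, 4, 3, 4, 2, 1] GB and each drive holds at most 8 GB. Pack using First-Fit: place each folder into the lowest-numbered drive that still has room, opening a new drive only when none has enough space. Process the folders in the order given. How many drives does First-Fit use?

7

Put 5 GB in drive 1; 3 GB remain.
Put 4 GB in drive 2; 4 GB remain.
Put 3 GB in drive 1; 0 GB remain.
Put 7 GB in drive 3; 1 GB remain.
Put 3 GB in drive 2; 1 GB remain.
Put 1 GB in drive 2; 0 GB remain.
Put 2 GB in drive 4; 6 GB remain.
Put 5 GB in drive 4; 1 GB remain.
Put 2 GB in drive 5; 6 GB remain.
Put 2 GB in drive 5; 4 GB remain.
Put 4 GB in drive 5; 0 GB remain.
Put 3 GB in drive 6; 5 GB remain.
Put 4 GB in drive 6; 1 GB remain.
Put 2 GB in drive 7; 6 GB remain.
Put 1 GB in drive 3; 0 GB remain.
Final drives: [5,3] [4,3,1] [7,1] [2,5] [2,2,4] [3,4] [2].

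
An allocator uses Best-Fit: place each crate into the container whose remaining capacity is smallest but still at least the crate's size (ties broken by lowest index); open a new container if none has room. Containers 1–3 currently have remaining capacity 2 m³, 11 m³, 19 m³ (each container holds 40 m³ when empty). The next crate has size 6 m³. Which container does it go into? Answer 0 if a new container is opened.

Containers with room: container 2 (11 m³), container 3 (19 m³).
Tightest fit is container 2 with 11 m³ free.

2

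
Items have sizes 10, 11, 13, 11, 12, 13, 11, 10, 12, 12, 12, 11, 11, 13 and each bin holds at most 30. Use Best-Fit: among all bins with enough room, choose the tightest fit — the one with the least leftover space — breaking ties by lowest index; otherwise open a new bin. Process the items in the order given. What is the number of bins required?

10 → bin 1 (remaining 20)
11 → bin 1 (remaining 9)
13 → bin 2 (remaining 17)
11 → bin 2 (remaining 6)
12 → bin 3 (remaining 18)
13 → bin 3 (remaining 5)
11 → bin 4 (remaining 19)
10 → bin 4 (remaining 9)
12 → bin 5 (remaining 18)
12 → bin 5 (remaining 6)
12 → bin 6 (remaining 18)
11 → bin 6 (remaining 7)
11 → bin 7 (remaining 19)
13 → bin 7 (remaining 6)

7 bins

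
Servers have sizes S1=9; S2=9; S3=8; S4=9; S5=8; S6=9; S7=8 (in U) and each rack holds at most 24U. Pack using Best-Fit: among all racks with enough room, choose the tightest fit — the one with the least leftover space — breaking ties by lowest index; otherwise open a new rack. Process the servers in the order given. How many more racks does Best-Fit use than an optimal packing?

1

Best-Fit: [9,9] [8,9] [8,9] [8] → 4 racks.
Total size 60U; any packing needs at least ⌈60/24⌉ = 3 racks.
An optimal packing achieves that bound: [9,9] [9,9] [8,8,8] → 3 racks.
Excess: 4 − 3 = 1.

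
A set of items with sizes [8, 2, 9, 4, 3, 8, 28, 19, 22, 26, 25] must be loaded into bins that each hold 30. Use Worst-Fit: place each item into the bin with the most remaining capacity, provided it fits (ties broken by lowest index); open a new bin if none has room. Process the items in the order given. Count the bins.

6 bins

8 → bin 1 (remaining 22)
2 → bin 1 (remaining 20)
9 → bin 1 (remaining 11)
4 → bin 1 (remaining 7)
3 → bin 1 (remaining 4)
8 → bin 2 (remaining 22)
28 → bin 3 (remaining 2)
19 → bin 2 (remaining 3)
22 → bin 4 (remaining 8)
26 → bin 5 (remaining 4)
25 → bin 6 (remaining 5)
Final bins: [8,2,9,4,3] [8,19] [28] [22] [26] [25].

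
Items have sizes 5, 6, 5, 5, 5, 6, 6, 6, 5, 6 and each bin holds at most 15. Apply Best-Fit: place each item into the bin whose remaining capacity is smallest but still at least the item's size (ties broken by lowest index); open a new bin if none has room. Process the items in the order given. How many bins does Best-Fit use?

Put 5 in bin 1; 10 remain.
Put 6 in bin 1; 4 remain.
Put 5 in bin 2; 10 remain.
Put 5 in bin 2; 5 remain.
Put 5 in bin 2; 0 remain.
Put 6 in bin 3; 9 remain.
Put 6 in bin 3; 3 remain.
Put 6 in bin 4; 9 remain.
Put 5 in bin 4; 4 remain.
Put 6 in bin 5; 9 remain.
Final bins: [5,6] [5,5,5] [6,6] [6,5] [6].

5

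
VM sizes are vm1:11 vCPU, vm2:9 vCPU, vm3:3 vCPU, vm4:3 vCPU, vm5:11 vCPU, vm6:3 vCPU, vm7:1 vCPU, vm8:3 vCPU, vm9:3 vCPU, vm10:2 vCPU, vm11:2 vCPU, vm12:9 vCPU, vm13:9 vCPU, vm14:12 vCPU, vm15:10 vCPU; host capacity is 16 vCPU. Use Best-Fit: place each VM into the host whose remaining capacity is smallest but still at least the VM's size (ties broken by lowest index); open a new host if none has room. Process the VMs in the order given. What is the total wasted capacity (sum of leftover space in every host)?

21

Put vm1 (11 vCPU) in host 1; 5 vCPU remain.
Put vm2 (9 vCPU) in host 2; 7 vCPU remain.
Put vm3 (3 vCPU) in host 1; 2 vCPU remain.
Put vm4 (3 vCPU) in host 2; 4 vCPU remain.
Put vm5 (11 vCPU) in host 3; 5 vCPU remain.
Put vm6 (3 vCPU) in host 2; 1 vCPU remain.
Put vm7 (1 vCPU) in host 2; 0 vCPU remain.
Put vm8 (3 vCPU) in host 3; 2 vCPU remain.
Put vm9 (3 vCPU) in host 4; 13 vCPU remain.
Put vm10 (2 vCPU) in host 1; 0 vCPU remain.
Put vm11 (2 vCPU) in host 3; 0 vCPU remain.
Put vm12 (9 vCPU) in host 4; 4 vCPU remain.
Put vm13 (9 vCPU) in host 5; 7 vCPU remain.
Put vm14 (12 vCPU) in host 6; 4 vCPU remain.
Put vm15 (10 vCPU) in host 7; 6 vCPU remain.
7 hosts × 16 vCPU = 112 vCPU; used 91 vCPU; unused 21 vCPU.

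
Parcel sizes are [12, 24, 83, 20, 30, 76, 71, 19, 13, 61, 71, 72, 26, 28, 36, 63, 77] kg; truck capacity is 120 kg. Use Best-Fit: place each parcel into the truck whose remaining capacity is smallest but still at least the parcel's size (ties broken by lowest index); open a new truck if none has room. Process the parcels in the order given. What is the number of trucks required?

truck 1: place 12 kg, 108 kg left
truck 1: place 24 kg, 84 kg left
truck 1: place 83 kg, 1 kg left
truck 2: place 20 kg, 100 kg left
truck 2: place 30 kg, 70 kg left
truck 3: place 76 kg, 44 kg left
truck 4: place 71 kg, 49 kg left
truck 3: place 19 kg, 25 kg left
truck 3: place 13 kg, 12 kg left
truck 2: place 61 kg, 9 kg left
truck 5: place 71 kg, 49 kg left
truck 6: place 72 kg, 48 kg left
truck 6: place 26 kg, 22 kg left
truck 4: place 28 kg, 21 kg left
truck 5: place 36 kg, 13 kg left
truck 7: place 63 kg, 57 kg left
truck 8: place 77 kg, 43 kg left

8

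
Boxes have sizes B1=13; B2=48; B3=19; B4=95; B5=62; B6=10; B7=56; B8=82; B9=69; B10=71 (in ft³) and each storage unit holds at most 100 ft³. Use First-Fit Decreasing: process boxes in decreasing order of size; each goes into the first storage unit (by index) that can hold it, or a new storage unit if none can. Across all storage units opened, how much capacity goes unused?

Sorted descending: 95, 82, 71, 69, 62, 56, 48, 19, 13, 10.
storage unit 1: place 95 ft³, 5 ft³ left
storage unit 2: place 82 ft³, 18 ft³ left
storage unit 3: place 71 ft³, 29 ft³ left
storage unit 4: place 69 ft³, 31 ft³ left
storage unit 5: place 62 ft³, 38 ft³ left
storage unit 6: place 56 ft³, 44 ft³ left
storage unit 7: place 48 ft³, 52 ft³ left
storage unit 3: place 19 ft³, 10 ft³ left
storage unit 2: place 13 ft³, 5 ft³ left
storage unit 3: place 10 ft³, 0 ft³ left
7 storage units × 100 ft³ = 700 ft³; used 525 ft³; unused 175 ft³.

175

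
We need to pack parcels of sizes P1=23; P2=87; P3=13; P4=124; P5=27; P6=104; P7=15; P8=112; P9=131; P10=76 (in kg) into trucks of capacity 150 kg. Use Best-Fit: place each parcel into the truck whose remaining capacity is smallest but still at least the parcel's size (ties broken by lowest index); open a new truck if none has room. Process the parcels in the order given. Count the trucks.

6 trucks

truck 1: place P1 (23 kg), 127 kg left
truck 1: place P2 (87 kg), 40 kg left
truck 1: place P3 (13 kg), 27 kg left
truck 2: place P4 (124 kg), 26 kg left
truck 1: place P5 (27 kg), 0 kg left
truck 3: place P6 (104 kg), 46 kg left
truck 2: place P7 (15 kg), 11 kg left
truck 4: place P8 (112 kg), 38 kg left
truck 5: place P9 (131 kg), 19 kg left
truck 6: place P10 (76 kg), 74 kg left
Final trucks: [23,87,13,27] [124,15] [104] [112] [131] [76].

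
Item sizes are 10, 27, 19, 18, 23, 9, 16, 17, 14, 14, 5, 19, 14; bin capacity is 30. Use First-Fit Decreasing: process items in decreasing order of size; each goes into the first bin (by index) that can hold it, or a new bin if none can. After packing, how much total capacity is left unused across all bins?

Sorted descending: 27, 23, 19, 19, 18, 17, 16, 14, 14, 14, 10, 9, 5.
bin 1: place 27, 3 left
bin 2: place 23, 7 left
bin 3: place 19, 11 left
bin 4: place 19, 11 left
bin 5: place 18, 12 left
bin 6: place 17, 13 left
bin 7: place 16, 14 left
bin 7: place 14, 0 left
bin 8: place 14, 16 left
bin 8: place 14, 2 left
bin 3: place 10, 1 left
bin 4: place 9, 2 left
bin 2: place 5, 2 left
8 bins × 30 = 240; used 205; unused 35.

35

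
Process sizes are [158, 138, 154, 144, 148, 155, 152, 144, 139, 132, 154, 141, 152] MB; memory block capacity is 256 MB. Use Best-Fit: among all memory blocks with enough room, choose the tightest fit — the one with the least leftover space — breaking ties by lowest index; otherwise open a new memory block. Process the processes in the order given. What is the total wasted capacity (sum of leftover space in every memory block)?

1417

Put 158 MB in memory block 1; 98 MB remain.
Put 138 MB in memory block 2; 118 MB remain.
Put 154 MB in memory block 3; 102 MB remain.
Put 144 MB in memory block 4; 112 MB remain.
Put 148 MB in memory block 5; 108 MB remain.
Put 155 MB in memory block 6; 101 MB remain.
Put 152 MB in memory block 7; 104 MB remain.
Put 144 MB in memory block 8; 112 MB remain.
Put 139 MB in memory block 9; 117 MB remain.
Put 132 MB in memory block 10; 124 MB remain.
Put 154 MB in memory block 11; 102 MB remain.
Put 141 MB in memory block 12; 115 MB remain.
Put 152 MB in memory block 13; 104 MB remain.
13 memory blocks × 256 MB = 3328 MB; used 1911 MB; unused 1417 MB.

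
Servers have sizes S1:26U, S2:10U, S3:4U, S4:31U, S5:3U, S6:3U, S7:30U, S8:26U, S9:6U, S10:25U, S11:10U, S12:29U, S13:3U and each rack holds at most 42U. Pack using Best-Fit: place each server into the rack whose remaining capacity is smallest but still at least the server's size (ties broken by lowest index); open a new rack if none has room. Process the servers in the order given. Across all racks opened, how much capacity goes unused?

46

rack 1: place S1 (26U), 16U left
rack 1: place S2 (10U), 6U left
rack 1: place S3 (4U), 2U left
rack 2: place S4 (31U), 11U left
rack 2: place S5 (3U), 8U left
rack 2: place S6 (3U), 5U left
rack 3: place S7 (30U), 12U left
rack 4: place S8 (26U), 16U left
rack 3: place S9 (6U), 6U left
rack 5: place S10 (25U), 17U left
rack 4: place S11 (10U), 6U left
rack 6: place S12 (29U), 13U left
rack 2: place S13 (3U), 2U left
6 racks × 42U = 252U; used 206U; unused 46U.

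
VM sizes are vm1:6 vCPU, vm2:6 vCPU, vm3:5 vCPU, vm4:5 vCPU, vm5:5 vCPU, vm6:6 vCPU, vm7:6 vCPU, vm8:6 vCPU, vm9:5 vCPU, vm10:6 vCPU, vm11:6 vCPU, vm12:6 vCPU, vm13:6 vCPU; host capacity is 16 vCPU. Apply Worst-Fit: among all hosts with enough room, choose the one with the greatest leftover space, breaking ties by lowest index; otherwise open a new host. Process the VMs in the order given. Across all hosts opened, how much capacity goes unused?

vm1 (6 vCPU) → host 1 (remaining 10 vCPU)
vm2 (6 vCPU) → host 1 (remaining 4 vCPU)
vm3 (5 vCPU) → host 2 (remaining 11 vCPU)
vm4 (5 vCPU) → host 2 (remaining 6 vCPU)
vm5 (5 vCPU) → host 2 (remaining 1 vCPU)
vm6 (6 vCPU) → host 3 (remaining 10 vCPU)
vm7 (6 vCPU) → host 3 (remaining 4 vCPU)
vm8 (6 vCPU) → host 4 (remaining 10 vCPU)
vm9 (5 vCPU) → host 4 (remaining 5 vCPU)
vm10 (6 vCPU) → host 5 (remaining 10 vCPU)
vm11 (6 vCPU) → host 5 (remaining 4 vCPU)
vm12 (6 vCPU) → host 6 (remaining 10 vCPU)
vm13 (6 vCPU) → host 6 (remaining 4 vCPU)
6 hosts × 16 vCPU = 96 vCPU; used 74 vCPU; unused 22 vCPU.

22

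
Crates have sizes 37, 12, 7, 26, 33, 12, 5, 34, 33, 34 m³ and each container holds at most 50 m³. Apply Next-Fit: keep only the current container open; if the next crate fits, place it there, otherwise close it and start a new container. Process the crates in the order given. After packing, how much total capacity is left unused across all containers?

Put 37 m³ in container 1; 13 m³ remain.
Put 12 m³ in container 1; 1 m³ remain.
Put 7 m³ in container 2; 43 m³ remain.
Put 26 m³ in container 2; 17 m³ remain.
Put 33 m³ in container 3; 17 m³ remain.
Put 12 m³ in container 3; 5 m³ remain.
Put 5 m³ in container 3; 0 m³ remain.
Put 34 m³ in container 4; 16 m³ remain.
Put 33 m³ in container 5; 17 m³ remain.
Put 34 m³ in container 6; 16 m³ remain.
6 containers × 50 m³ = 300 m³; used 233 m³; unused 67 m³.

67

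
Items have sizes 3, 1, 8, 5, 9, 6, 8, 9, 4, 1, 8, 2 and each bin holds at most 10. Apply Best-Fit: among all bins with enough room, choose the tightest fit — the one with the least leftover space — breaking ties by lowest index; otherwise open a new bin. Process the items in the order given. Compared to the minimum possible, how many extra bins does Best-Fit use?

0

Best-Fit: [3,1,5,1] [8,2] [9] [6,4] [8] [9] [8] → 7 bins.
Total size 64; any packing needs at least ⌈64/10⌉ = 7 bins.
So 7 is already optimal.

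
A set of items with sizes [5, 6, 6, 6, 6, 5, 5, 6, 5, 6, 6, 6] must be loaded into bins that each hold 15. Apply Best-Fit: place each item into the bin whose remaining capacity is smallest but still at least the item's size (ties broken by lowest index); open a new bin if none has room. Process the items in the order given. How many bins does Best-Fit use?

bin 1: place 5, 10 left
bin 1: place 6, 4 left
bin 2: place 6, 9 left
bin 2: place 6, 3 left
bin 3: place 6, 9 left
bin 3: place 5, 4 left
bin 4: place 5, 10 left
bin 4: place 6, 4 left
bin 5: place 5, 10 left
bin 5: place 6, 4 left
bin 6: place 6, 9 left
bin 6: place 6, 3 left

6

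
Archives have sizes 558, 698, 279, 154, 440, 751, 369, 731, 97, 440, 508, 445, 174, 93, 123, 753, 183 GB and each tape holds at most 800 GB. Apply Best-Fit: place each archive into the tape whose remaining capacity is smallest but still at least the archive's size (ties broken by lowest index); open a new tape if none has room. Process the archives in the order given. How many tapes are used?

10 tapes

Put 558 GB in tape 1; 242 GB remain.
Put 698 GB in tape 2; 102 GB remain.
Put 279 GB in tape 3; 521 GB remain.
Put 154 GB in tape 1; 88 GB remain.
Put 440 GB in tape 3; 81 GB remain.
Put 751 GB in tape 4; 49 GB remain.
Put 369 GB in tape 5; 431 GB remain.
Put 731 GB in tape 6; 69 GB remain.
Put 97 GB in tape 2; 5 GB remain.
Put 440 GB in tape 7; 360 GB remain.
Put 508 GB in tape 8; 292 GB remain.
Put 445 GB in tape 9; 355 GB remain.
Put 174 GB in tape 8; 118 GB remain.
Put 93 GB in tape 8; 25 GB remain.
Put 123 GB in tape 9; 232 GB remain.
Put 753 GB in tape 10; 47 GB remain.
Put 183 GB in tape 9; 49 GB remain.
Final tapes: [558,154] [698,97] [279,440] [751] [369] [731] [440] [508,174,93] [445,123,183] [753].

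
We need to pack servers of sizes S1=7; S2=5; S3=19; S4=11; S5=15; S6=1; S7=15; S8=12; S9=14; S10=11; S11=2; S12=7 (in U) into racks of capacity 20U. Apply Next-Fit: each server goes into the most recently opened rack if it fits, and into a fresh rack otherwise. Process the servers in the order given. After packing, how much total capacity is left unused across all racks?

S1 (7U) → rack 1 (remaining 13U)
S2 (5U) → rack 1 (remaining 8U)
S3 (19U) → rack 2 (remaining 1U)
S4 (11U) → rack 3 (remaining 9U)
S5 (15U) → rack 4 (remaining 5U)
S6 (1U) → rack 4 (remaining 4U)
S7 (15U) → rack 5 (remaining 5U)
S8 (12U) → rack 6 (remaining 8U)
S9 (14U) → rack 7 (remaining 6U)
S10 (11U) → rack 8 (remaining 9U)
S11 (2U) → rack 8 (remaining 7U)
S12 (7U) → rack 8 (remaining 0U)
8 racks × 20U = 160U; used 119U; unused 41U.

41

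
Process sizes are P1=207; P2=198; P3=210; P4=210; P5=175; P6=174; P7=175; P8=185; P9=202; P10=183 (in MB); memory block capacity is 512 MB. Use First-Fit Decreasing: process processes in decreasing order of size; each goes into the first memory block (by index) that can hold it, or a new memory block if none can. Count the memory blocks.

Sorted descending: 210, 210, 207, 202, 198, 185, 183, 175, 175, 174.
210 MB → memory block 1 (remaining 302 MB)
210 MB → memory block 1 (remaining 92 MB)
207 MB → memory block 2 (remaining 305 MB)
202 MB → memory block 2 (remaining 103 MB)
198 MB → memory block 3 (remaining 314 MB)
185 MB → memory block 3 (remaining 129 MB)
183 MB → memory block 4 (remaining 329 MB)
175 MB → memory block 4 (remaining 154 MB)
175 MB → memory block 5 (remaining 337 MB)
174 MB → memory block 5 (remaining 163 MB)
Final memory blocks: [210,210] [207,202] [198,185] [183,175] [175,174].

5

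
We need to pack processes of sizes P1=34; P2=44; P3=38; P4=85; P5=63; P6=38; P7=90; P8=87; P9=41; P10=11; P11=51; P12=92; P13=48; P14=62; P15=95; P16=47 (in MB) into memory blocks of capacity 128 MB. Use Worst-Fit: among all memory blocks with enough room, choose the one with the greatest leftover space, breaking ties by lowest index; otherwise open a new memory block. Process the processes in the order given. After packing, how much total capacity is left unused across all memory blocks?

Put P1 (34 MB) in memory block 1; 94 MB remain.
Put P2 (44 MB) in memory block 1; 50 MB remain.
Put P3 (38 MB) in memory block 1; 12 MB remain.
Put P4 (85 MB) in memory block 2; 43 MB remain.
Put P5 (63 MB) in memory block 3; 65 MB remain.
Put P6 (38 MB) in memory block 3; 27 MB remain.
Put P7 (90 MB) in memory block 4; 38 MB remain.
Put P8 (87 MB) in memory block 5; 41 MB remain.
Put P9 (41 MB) in memory block 2; 2 MB remain.
Put P10 (11 MB) in memory block 5; 30 MB remain.
Put P11 (51 MB) in memory block 6; 77 MB remain.
Put P12 (92 MB) in memory block 7; 36 MB remain.
Put P13 (48 MB) in memory block 6; 29 MB remain.
Put P14 (62 MB) in memory block 8; 66 MB remain.
Put P15 (95 MB) in memory block 9; 33 MB remain.
Put P16 (47 MB) in memory block 8; 19 MB remain.
9 memory blocks × 128 MB = 1152 MB; used 926 MB; unused 226 MB.

226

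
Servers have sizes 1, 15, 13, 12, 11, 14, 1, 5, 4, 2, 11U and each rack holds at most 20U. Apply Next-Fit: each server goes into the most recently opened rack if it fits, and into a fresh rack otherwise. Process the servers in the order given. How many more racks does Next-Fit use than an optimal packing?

Next-Fit: [1,15] [13] [12] [11] [14,1,5] [4,2,11] → 6 racks.
6 servers exceed 10U (half the capacity), and no two of those can share a rack, so at least 6 racks are needed.
So 6 is already optimal.

0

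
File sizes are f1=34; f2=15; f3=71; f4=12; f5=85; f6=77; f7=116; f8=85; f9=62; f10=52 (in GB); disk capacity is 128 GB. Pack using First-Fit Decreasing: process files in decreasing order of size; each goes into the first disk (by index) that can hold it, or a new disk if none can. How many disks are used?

Sorted descending: 116, 85, 85, 77, 71, 62, 52, 34, 15, 12.
116 GB → disk 1 (remaining 12 GB)
85 GB → disk 2 (remaining 43 GB)
85 GB → disk 3 (remaining 43 GB)
77 GB → disk 4 (remaining 51 GB)
71 GB → disk 5 (remaining 57 GB)
62 GB → disk 6 (remaining 66 GB)
52 GB → disk 5 (remaining 5 GB)
34 GB → disk 2 (remaining 9 GB)
15 GB → disk 3 (remaining 28 GB)
12 GB → disk 1 (remaining 0 GB)
Final disks: [116,12] [85,34] [85,15] [77] [71,52] [62].

6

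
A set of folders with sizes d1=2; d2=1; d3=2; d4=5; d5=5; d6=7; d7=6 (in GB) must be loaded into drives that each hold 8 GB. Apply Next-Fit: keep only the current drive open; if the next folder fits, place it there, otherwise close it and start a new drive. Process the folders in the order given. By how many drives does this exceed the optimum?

1

Next-Fit: [2,1,2] [5] [5] [7] [6] → 5 drives.
Total size 28 GB; any packing needs at least ⌈28/8⌉ = 4 drives.
An optimal packing achieves that bound: [7,1] [6,2] [5,2] [5] → 4 drives.
Excess: 5 − 4 = 1.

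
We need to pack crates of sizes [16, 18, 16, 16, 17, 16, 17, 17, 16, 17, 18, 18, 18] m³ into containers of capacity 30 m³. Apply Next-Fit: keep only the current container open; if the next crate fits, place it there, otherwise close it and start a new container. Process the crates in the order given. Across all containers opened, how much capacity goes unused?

Put 16 m³ in container 1; 14 m³ remain.
Put 18 m³ in container 2; 12 m³ remain.
Put 16 m³ in container 3; 14 m³ remain.
Put 16 m³ in container 4; 14 m³ remain.
Put 17 m³ in container 5; 13 m³ remain.
Put 16 m³ in container 6; 14 m³ remain.
Put 17 m³ in container 7; 13 m³ remain.
Put 17 m³ in container 8; 13 m³ remain.
Put 16 m³ in container 9; 14 m³ remain.
Put 17 m³ in container 10; 13 m³ remain.
Put 18 m³ in container 11; 12 m³ remain.
Put 18 m³ in container 12; 12 m³ remain.
Put 18 m³ in container 13; 12 m³ remain.
13 containers × 30 m³ = 390 m³; used 220 m³; unused 170 m³.

170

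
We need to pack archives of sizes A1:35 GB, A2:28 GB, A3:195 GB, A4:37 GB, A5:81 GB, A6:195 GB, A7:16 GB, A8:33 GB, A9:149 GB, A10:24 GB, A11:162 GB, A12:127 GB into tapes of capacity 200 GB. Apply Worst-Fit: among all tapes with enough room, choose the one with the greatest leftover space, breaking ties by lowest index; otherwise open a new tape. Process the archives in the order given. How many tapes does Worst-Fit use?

6

tape 1: place A1 (35 GB), 165 GB left
tape 1: place A2 (28 GB), 137 GB left
tape 2: place A3 (195 GB), 5 GB left
tape 1: place A4 (37 GB), 100 GB left
tape 1: place A5 (81 GB), 19 GB left
tape 3: place A6 (195 GB), 5 GB left
tape 1: place A7 (16 GB), 3 GB left
tape 4: place A8 (33 GB), 167 GB left
tape 4: place A9 (149 GB), 18 GB left
tape 5: place A10 (24 GB), 176 GB left
tape 5: place A11 (162 GB), 14 GB left
tape 6: place A12 (127 GB), 73 GB left
Final tapes: [35,28,37,81,16] [195] [195] [33,149] [24,162] [127].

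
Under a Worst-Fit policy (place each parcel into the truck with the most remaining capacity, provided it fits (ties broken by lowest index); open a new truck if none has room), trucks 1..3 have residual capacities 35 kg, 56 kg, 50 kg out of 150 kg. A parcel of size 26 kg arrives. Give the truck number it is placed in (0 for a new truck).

2

Trucks with room: truck 1 (35 kg), truck 2 (56 kg), truck 3 (50 kg).
Most room is truck 2 with 56 kg free.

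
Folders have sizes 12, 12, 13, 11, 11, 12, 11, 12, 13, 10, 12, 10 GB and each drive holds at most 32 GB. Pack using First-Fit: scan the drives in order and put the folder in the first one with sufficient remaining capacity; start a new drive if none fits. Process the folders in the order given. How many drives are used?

drive 1: place 12 GB, 20 GB left
drive 1: place 12 GB, 8 GB left
drive 2: place 13 GB, 19 GB left
drive 2: place 11 GB, 8 GB left
drive 3: place 11 GB, 21 GB left
drive 3: place 12 GB, 9 GB left
drive 4: place 11 GB, 21 GB left
drive 4: place 12 GB, 9 GB left
drive 5: place 13 GB, 19 GB left
drive 5: place 10 GB, 9 GB left
drive 6: place 12 GB, 20 GB left
drive 6: place 10 GB, 10 GB left
Final drives: [12,12] [13,11] [11,12] [11,12] [13,10] [12,10].

6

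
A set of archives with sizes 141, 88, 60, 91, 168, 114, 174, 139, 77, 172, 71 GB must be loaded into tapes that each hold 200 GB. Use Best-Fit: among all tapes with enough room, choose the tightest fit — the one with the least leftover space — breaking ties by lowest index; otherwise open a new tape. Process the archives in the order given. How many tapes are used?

8

Put 141 GB in tape 1; 59 GB remain.
Put 88 GB in tape 2; 112 GB remain.
Put 60 GB in tape 2; 52 GB remain.
Put 91 GB in tape 3; 109 GB remain.
Put 168 GB in tape 4; 32 GB remain.
Put 114 GB in tape 5; 86 GB remain.
Put 174 GB in tape 6; 26 GB remain.
Put 139 GB in tape 7; 61 GB remain.
Put 77 GB in tape 5; 9 GB remain.
Put 172 GB in tape 8; 28 GB remain.
Put 71 GB in tape 3; 38 GB remain.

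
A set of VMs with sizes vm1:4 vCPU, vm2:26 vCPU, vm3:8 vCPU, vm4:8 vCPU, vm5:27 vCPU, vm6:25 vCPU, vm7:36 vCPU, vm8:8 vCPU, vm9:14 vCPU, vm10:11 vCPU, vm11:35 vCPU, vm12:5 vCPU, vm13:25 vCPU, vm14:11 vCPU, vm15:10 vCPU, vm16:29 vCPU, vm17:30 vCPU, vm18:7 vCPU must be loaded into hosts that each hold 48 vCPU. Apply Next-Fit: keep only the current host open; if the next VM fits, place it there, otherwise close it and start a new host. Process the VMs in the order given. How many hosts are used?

9 hosts

Put vm1 (4 vCPU) in host 1; 44 vCPU remain.
Put vm2 (26 vCPU) in host 1; 18 vCPU remain.
Put vm3 (8 vCPU) in host 1; 10 vCPU remain.
Put vm4 (8 vCPU) in host 1; 2 vCPU remain.
Put vm5 (27 vCPU) in host 2; 21 vCPU remain.
Put vm6 (25 vCPU) in host 3; 23 vCPU remain.
Put vm7 (36 vCPU) in host 4; 12 vCPU remain.
Put vm8 (8 vCPU) in host 4; 4 vCPU remain.
Put vm9 (14 vCPU) in host 5; 34 vCPU remain.
Put vm10 (11 vCPU) in host 5; 23 vCPU remain.
Put vm11 (35 vCPU) in host 6; 13 vCPU remain.
Put vm12 (5 vCPU) in host 6; 8 vCPU remain.
Put vm13 (25 vCPU) in host 7; 23 vCPU remain.
Put vm14 (11 vCPU) in host 7; 12 vCPU remain.
Put vm15 (10 vCPU) in host 7; 2 vCPU remain.
Put vm16 (29 vCPU) in host 8; 19 vCPU remain.
Put vm17 (30 vCPU) in host 9; 18 vCPU remain.
Put vm18 (7 vCPU) in host 9; 11 vCPU remain.
Final hosts: [4,26,8,8] [27] [25] [36,8] [14,11] [35,5] [25,11,10] [29] [30,7].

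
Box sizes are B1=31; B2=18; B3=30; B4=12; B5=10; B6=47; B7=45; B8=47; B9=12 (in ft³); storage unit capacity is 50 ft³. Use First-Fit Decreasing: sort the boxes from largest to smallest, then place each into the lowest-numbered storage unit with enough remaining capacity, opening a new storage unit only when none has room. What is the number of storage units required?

Sorted descending: 47, 47, 45, 31, 30, 18, 12, 12, 10.
Put 47 ft³ in storage unit 1; 3 ft³ remain.
Put 47 ft³ in storage unit 2; 3 ft³ remain.
Put 45 ft³ in storage unit 3; 5 ft³ remain.
Put 31 ft³ in storage unit 4; 19 ft³ remain.
Put 30 ft³ in storage unit 5; 20 ft³ remain.
Put 18 ft³ in storage unit 4; 1 ft³ remain.
Put 12 ft³ in storage unit 5; 8 ft³ remain.
Put 12 ft³ in storage unit 6; 38 ft³ remain.
Put 10 ft³ in storage unit 6; 28 ft³ remain.

6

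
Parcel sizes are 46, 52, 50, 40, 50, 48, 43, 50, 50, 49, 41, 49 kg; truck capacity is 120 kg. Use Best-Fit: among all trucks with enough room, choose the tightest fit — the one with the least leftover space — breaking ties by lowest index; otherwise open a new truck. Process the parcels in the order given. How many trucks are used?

6 trucks

46 kg → truck 1 (remaining 74 kg)
52 kg → truck 1 (remaining 22 kg)
50 kg → truck 2 (remaining 70 kg)
40 kg → truck 2 (remaining 30 kg)
50 kg → truck 3 (remaining 70 kg)
48 kg → truck 3 (remaining 22 kg)
43 kg → truck 4 (remaining 77 kg)
50 kg → truck 4 (remaining 27 kg)
50 kg → truck 5 (remaining 70 kg)
49 kg → truck 5 (remaining 21 kg)
41 kg → truck 6 (remaining 79 kg)
49 kg → truck 6 (remaining 30 kg)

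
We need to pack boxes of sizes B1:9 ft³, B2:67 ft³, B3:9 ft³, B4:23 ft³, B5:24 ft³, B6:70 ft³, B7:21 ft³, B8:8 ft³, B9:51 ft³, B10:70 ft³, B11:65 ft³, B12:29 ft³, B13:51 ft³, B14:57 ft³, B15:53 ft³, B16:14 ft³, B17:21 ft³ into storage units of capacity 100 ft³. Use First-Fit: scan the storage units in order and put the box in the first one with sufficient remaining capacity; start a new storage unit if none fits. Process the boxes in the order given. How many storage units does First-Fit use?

9

Put B1 (9 ft³) in storage unit 1; 91 ft³ remain.
Put B2 (67 ft³) in storage unit 1; 24 ft³ remain.
Put B3 (9 ft³) in storage unit 1; 15 ft³ remain.
Put B4 (23 ft³) in storage unit 2; 77 ft³ remain.
Put B5 (24 ft³) in storage unit 2; 53 ft³ remain.
Put B6 (70 ft³) in storage unit 3; 30 ft³ remain.
Put B7 (21 ft³) in storage unit 2; 32 ft³ remain.
Put B8 (8 ft³) in storage unit 1; 7 ft³ remain.
Put B9 (51 ft³) in storage unit 4; 49 ft³ remain.
Put B10 (70 ft³) in storage unit 5; 30 ft³ remain.
Put B11 (65 ft³) in storage unit 6; 35 ft³ remain.
Put B12 (29 ft³) in storage unit 2; 3 ft³ remain.
Put B13 (51 ft³) in storage unit 7; 49 ft³ remain.
Put B14 (57 ft³) in storage unit 8; 43 ft³ remain.
Put B15 (53 ft³) in storage unit 9; 47 ft³ remain.
Put B16 (14 ft³) in storage unit 3; 16 ft³ remain.
Put B17 (21 ft³) in storage unit 4; 28 ft³ remain.
Final storage units: [9,67,9,8] [23,24,21,29] [70,14] [51,21] [70] [65] [51] [57] [53].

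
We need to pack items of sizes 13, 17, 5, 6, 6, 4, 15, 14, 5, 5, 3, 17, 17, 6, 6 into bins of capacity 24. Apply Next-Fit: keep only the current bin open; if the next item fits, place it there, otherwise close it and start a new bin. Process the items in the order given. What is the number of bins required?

8 bins

Put 13 in bin 1; 11 remain.
Put 17 in bin 2; 7 remain.
Put 5 in bin 2; 2 remain.
Put 6 in bin 3; 18 remain.
Put 6 in bin 3; 12 remain.
Put 4 in bin 3; 8 remain.
Put 15 in bin 4; 9 remain.
Put 14 in bin 5; 10 remain.
Put 5 in bin 5; 5 remain.
Put 5 in bin 5; 0 remain.
Put 3 in bin 6; 21 remain.
Put 17 in bin 6; 4 remain.
Put 17 in bin 7; 7 remain.
Put 6 in bin 7; 1 remain.
Put 6 in bin 8; 18 remain.
Final bins: [13] [17,5] [6,6,4] [15] [14,5,5] [3,17] [17,6] [6].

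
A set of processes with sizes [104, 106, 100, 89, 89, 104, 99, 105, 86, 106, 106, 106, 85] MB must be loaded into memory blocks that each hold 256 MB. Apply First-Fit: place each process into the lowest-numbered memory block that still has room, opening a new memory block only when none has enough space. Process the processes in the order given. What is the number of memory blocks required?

Put 104 MB in memory block 1; 152 MB remain.
Put 106 MB in memory block 1; 46 MB remain.
Put 100 MB in memory block 2; 156 MB remain.
Put 89 MB in memory block 2; 67 MB remain.
Put 89 MB in memory block 3; 167 MB remain.
Put 104 MB in memory block 3; 63 MB remain.
Put 99 MB in memory block 4; 157 MB remain.
Put 105 MB in memory block 4; 52 MB remain.
Put 86 MB in memory block 5; 170 MB remain.
Put 106 MB in memory block 5; 64 MB remain.
Put 106 MB in memory block 6; 150 MB remain.
Put 106 MB in memory block 6; 44 MB remain.
Put 85 MB in memory block 7; 171 MB remain.

7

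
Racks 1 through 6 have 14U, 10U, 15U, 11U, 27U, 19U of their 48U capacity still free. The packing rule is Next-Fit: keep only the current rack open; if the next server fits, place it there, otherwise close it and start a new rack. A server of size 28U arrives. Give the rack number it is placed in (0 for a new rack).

0

Next-Fit only looks at rack 6, which has 19U free.
28U does not fit, so a new rack is opened.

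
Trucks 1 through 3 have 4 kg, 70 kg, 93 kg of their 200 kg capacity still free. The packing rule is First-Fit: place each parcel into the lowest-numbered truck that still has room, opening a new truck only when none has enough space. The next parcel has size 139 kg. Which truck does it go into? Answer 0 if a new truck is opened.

0

No truck has ≥ 139 kg free, so a new truck is opened.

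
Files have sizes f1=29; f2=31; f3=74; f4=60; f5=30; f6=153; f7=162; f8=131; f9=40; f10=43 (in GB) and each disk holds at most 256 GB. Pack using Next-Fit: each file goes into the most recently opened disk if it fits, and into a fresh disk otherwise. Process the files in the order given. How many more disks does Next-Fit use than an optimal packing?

1

Next-Fit: [29,31,74,60,30] [153] [162] [131,40,43] → 4 disks.
Total size 753 GB; any packing needs at least ⌈753/256⌉ = 3 disks.
An optimal packing achieves that bound: [162,60,31] [153,74,29] [131,43,40,30] → 3 disks.
Excess: 4 − 3 = 1.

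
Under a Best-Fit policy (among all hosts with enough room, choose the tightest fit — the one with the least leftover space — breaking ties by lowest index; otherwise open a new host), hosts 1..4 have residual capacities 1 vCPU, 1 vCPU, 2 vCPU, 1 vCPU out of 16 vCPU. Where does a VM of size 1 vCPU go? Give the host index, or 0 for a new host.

1

Hosts with room: host 1 (1 vCPU), host 2 (1 vCPU), host 3 (2 vCPU), host 4 (1 vCPU).
Tightest fit is host 1 with 1 vCPU free.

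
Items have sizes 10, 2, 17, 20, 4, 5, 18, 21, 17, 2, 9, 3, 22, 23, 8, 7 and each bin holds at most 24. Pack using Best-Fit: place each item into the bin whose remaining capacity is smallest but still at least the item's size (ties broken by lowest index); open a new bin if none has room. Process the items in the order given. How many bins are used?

9 bins

10 → bin 1 (remaining 14)
2 → bin 1 (remaining 12)
17 → bin 2 (remaining 7)
20 → bin 3 (remaining 4)
4 → bin 3 (remaining 0)
5 → bin 2 (remaining 2)
18 → bin 4 (remaining 6)
21 → bin 5 (remaining 3)
17 → bin 6 (remaining 7)
2 → bin 2 (remaining 0)
9 → bin 1 (remaining 3)
3 → bin 1 (remaining 0)
22 → bin 7 (remaining 2)
23 → bin 8 (remaining 1)
8 → bin 9 (remaining 16)
7 → bin 6 (remaining 0)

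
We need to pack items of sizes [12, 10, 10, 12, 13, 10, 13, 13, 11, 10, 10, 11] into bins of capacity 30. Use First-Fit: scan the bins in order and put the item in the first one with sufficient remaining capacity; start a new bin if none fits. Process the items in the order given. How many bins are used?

12 → bin 1 (remaining 18)
10 → bin 1 (remaining 8)
10 → bin 2 (remaining 20)
12 → bin 2 (remaining 8)
13 → bin 3 (remaining 17)
10 → bin 3 (remaining 7)
13 → bin 4 (remaining 17)
13 → bin 4 (remaining 4)
11 → bin 5 (remaining 19)
10 → bin 5 (remaining 9)
10 → bin 6 (remaining 20)
11 → bin 6 (remaining 9)
Final bins: [12,10] [10,12] [13,10] [13,13] [11,10] [10,11].

6 bins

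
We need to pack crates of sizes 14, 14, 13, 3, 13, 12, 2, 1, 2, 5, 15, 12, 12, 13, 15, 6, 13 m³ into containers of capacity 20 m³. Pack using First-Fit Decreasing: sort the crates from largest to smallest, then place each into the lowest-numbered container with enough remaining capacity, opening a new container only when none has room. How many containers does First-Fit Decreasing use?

11

Sorted descending: 15, 15, 14, 14, 13, 13, 13, 13, 12, 12, 12, 6, 5, 3, 2, 2, 1.
Put 15 m³ in container 1; 5 m³ remain.
Put 15 m³ in container 2; 5 m³ remain.
Put 14 m³ in container 3; 6 m³ remain.
Put 14 m³ in container 4; 6 m³ remain.
Put 13 m³ in container 5; 7 m³ remain.
Put 13 m³ in container 6; 7 m³ remain.
Put 13 m³ in container 7; 7 m³ remain.
Put 13 m³ in container 8; 7 m³ remain.
Put 12 m³ in container 9; 8 m³ remain.
Put 12 m³ in container 10; 8 m³ remain.
Put 12 m³ in container 11; 8 m³ remain.
Put 6 m³ in container 3; 0 m³ remain.
Put 5 m³ in container 1; 0 m³ remain.
Put 3 m³ in container 2; 2 m³ remain.
Put 2 m³ in container 2; 0 m³ remain.
Put 2 m³ in container 4; 4 m³ remain.
Put 1 m³ in container 4; 3 m³ remain.
Final containers: [15,5] [15,3,2] [14,6] [14,2,1] [13] [13] [13] [13] [12] [12] [12].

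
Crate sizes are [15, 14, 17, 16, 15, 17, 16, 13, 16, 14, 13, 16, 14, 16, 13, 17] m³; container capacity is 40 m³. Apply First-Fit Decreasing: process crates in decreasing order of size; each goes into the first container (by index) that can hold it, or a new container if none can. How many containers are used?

Sorted descending: 17, 17, 17, 16, 16, 16, 16, 16, 15, 15, 14, 14, 14, 13, 13, 13.
container 1: place 17 m³, 23 m³ left
container 1: place 17 m³, 6 m³ left
container 2: place 17 m³, 23 m³ left
container 2: place 16 m³, 7 m³ left
container 3: place 16 m³, 24 m³ left
container 3: place 16 m³, 8 m³ left
container 4: place 16 m³, 24 m³ left
container 4: place 16 m³, 8 m³ left
container 5: place 15 m³, 25 m³ left
container 5: place 15 m³, 10 m³ left
container 6: place 14 m³, 26 m³ left
container 6: place 14 m³, 12 m³ left
container 7: place 14 m³, 26 m³ left
container 7: place 13 m³, 13 m³ left
container 7: place 13 m³, 0 m³ left
container 8: place 13 m³, 27 m³ left

8 containers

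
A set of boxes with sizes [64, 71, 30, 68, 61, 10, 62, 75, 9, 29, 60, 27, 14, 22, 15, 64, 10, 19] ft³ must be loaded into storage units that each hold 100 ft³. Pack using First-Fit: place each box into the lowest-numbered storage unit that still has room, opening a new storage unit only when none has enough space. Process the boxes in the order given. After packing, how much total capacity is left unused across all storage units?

90

Put 64 ft³ in storage unit 1; 36 ft³ remain.
Put 71 ft³ in storage unit 2; 29 ft³ remain.
Put 30 ft³ in storage unit 1; 6 ft³ remain.
Put 68 ft³ in storage unit 3; 32 ft³ remain.
Put 61 ft³ in storage unit 4; 39 ft³ remain.
Put 10 ft³ in storage unit 2; 19 ft³ remain.
Put 62 ft³ in storage unit 5; 38 ft³ remain.
Put 75 ft³ in storage unit 6; 25 ft³ remain.
Put 9 ft³ in storage unit 2; 10 ft³ remain.
Put 29 ft³ in storage unit 3; 3 ft³ remain.
Put 60 ft³ in storage unit 7; 40 ft³ remain.
Put 27 ft³ in storage unit 4; 12 ft³ remain.
Put 14 ft³ in storage unit 5; 24 ft³ remain.
Put 22 ft³ in storage unit 5; 2 ft³ remain.
Put 15 ft³ in storage unit 6; 10 ft³ remain.
Put 64 ft³ in storage unit 8; 36 ft³ remain.
Put 10 ft³ in storage unit 2; 0 ft³ remain.
Put 19 ft³ in storage unit 7; 21 ft³ remain.
8 storage units × 100 ft³ = 800 ft³; used 710 ft³; unused 90 ft³.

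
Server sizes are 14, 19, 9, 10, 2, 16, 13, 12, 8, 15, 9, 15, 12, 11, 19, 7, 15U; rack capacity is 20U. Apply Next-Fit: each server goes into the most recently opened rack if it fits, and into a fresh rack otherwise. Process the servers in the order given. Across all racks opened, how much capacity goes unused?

74

rack 1: place 14U, 6U left
rack 2: place 19U, 1U left
rack 3: place 9U, 11U left
rack 3: place 10U, 1U left
rack 4: place 2U, 18U left
rack 4: place 16U, 2U left
rack 5: place 13U, 7U left
rack 6: place 12U, 8U left
rack 6: place 8U, 0U left
rack 7: place 15U, 5U left
rack 8: place 9U, 11U left
rack 9: place 15U, 5U left
rack 10: place 12U, 8U left
rack 11: place 11U, 9U left
rack 12: place 19U, 1U left
rack 13: place 7U, 13U left
rack 14: place 15U, 5U left
14 racks × 20U = 280U; used 206U; unused 74U.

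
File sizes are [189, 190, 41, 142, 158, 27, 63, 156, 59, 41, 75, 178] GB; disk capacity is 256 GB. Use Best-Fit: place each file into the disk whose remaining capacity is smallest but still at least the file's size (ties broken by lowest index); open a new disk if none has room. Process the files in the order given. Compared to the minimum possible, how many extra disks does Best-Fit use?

Best-Fit: [189,27] [190,41] [142,75] [158,63] [156,59,41] [178] → 6 disks.
Total size 1319 GB; any packing needs at least ⌈1319/256⌉ = 6 disks.
So 6 is already optimal.

0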